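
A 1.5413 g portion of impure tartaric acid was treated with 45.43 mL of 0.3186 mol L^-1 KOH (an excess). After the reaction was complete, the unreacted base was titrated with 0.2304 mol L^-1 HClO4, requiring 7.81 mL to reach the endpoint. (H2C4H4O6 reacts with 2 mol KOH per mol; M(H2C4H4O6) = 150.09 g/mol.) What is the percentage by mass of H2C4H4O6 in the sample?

61.7%

Total n(KOH) added = 0.3186 x 0.04543 = 0.01447 mol.
n(HClO4) used = 0.2304 x 0.007810 = 0.001799 mol, which equals the excess n(KOH).
So n(KOH) consumed by the sample = 0.01447 - 0.001799 = 0.01267 mol.
n(H2C4H4O6) = 0.01267 / 2 = 0.006337 mol.
mass H2C4H4O6 = 0.006337 x 150.09 = 0.9512 g, so %H2C4H4O6 = 0.9512/1.5413 x 100 = 61.7%.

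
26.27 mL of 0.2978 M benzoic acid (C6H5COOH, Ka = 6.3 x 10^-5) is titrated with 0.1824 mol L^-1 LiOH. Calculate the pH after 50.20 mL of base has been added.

n(acid) = 0.2978 x 0.02627 = 0.007823 mol; n(LiOH) added = 0.1824 x 0.05020 = 0.009156 mol.
Base is in excess by 0.009156 - 0.007823 = 0.001333 mol in a total volume of 0.07647 L.
[OH^-] = 0.001333/0.07647 = 0.01744 M, so pOH = 1.76 and pH = 14.00 - 1.76 = 12.24.

12.24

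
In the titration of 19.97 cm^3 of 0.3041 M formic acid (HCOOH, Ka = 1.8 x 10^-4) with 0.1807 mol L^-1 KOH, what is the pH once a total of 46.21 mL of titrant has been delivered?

n(acid) = 0.3041 x 0.01997 = 0.006073 mol; n(KOH) added = 0.1807 x 0.04621 = 0.008350 mol.
Base is in excess by 0.008350 - 0.006073 = 0.002277 mol in a total volume of 0.06618 L.
[OH^-] = 0.002277/0.06618 = 0.03441 M, so pOH = 1.46 and pH = 14.00 - 1.46 = 12.54.

12.54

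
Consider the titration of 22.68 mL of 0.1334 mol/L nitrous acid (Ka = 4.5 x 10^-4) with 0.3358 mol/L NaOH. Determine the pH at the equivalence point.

8.16

n(HNO2) = 0.1334 x 0.02268 = 0.003026 mol; V(NaOH) at equivalence = 0.003026/0.3358 = 0.009010 L.
At equivalence all the acid is converted to NO2-; total volume = 0.02268 + 0.009010 = 0.03169 L, so [NO2-] = 0.003026/0.03169 = 0.09547 M.
Kb = Kw/Ka = 1.0e-14 / 4.5 x 10^-4 = 2.22e-11.
[OH^-] = sqrt(Kb x [NO2-]) = sqrt(2.22e-11 x 0.09547) = 1.46e-6 M.
pOH = 5.84, so pH = 14.00 - 5.84 = 8.16.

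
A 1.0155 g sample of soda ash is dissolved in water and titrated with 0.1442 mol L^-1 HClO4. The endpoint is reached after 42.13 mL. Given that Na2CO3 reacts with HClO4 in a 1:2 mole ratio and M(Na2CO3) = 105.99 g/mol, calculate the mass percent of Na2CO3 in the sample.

n(HClO4) = 0.1442 x 0.04213 = 0.006075 mol.
n(Na2CO3) = 0.006075 / 2 = 0.003038 mol.
mass of Na2CO3 = 0.003038 x 105.99 = 0.3220 g.
% purity = 0.3220 / 1.0155 x 100 = 31.7%.

31.7%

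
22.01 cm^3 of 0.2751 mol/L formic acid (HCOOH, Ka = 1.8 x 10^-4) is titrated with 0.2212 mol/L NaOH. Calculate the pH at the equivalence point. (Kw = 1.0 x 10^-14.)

8.42

n(HCOOH) = 0.2751 x 0.02201 = 0.006055 mol; V(NaOH) at equivalence = 0.006055/0.2212 = 0.02737 L.
At equivalence all the acid is converted to HCOO-; total volume = 0.02201 + 0.02737 = 0.04938 L, so [HCOO-] = 0.006055/0.04938 = 0.1226 M.
Kb = Kw/Ka = 1.0e-14 / 1.8 x 10^-4 = 5.56e-11.
[OH^-] = sqrt(Kb x [HCOO-]) = sqrt(5.56e-11 x 0.1226) = 2.61e-6 M.
pOH = 5.58, so pH = 14.00 - 5.58 = 8.42.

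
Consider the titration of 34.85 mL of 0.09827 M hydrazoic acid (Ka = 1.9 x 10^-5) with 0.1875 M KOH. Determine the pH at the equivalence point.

n(HN3) = 0.09827 x 0.03485 = 0.003425 mol; V(KOH) at equivalence = 0.003425/0.1875 = 0.01827 L.
At equivalence all the acid is converted to N3-; total volume = 0.03485 + 0.01827 = 0.05312 L, so [N3-] = 0.003425/0.05312 = 0.06448 M.
Kb = Kw/Ka = 1.0e-14 / 1.9 x 10^-5 = 5.26e-10.
[OH^-] = sqrt(Kb x [N3-]) = sqrt(5.26e-10 x 0.06448) = 5.83e-6 M.
pOH = 5.23, so pH = 14.00 - 5.23 = 8.77.

8.77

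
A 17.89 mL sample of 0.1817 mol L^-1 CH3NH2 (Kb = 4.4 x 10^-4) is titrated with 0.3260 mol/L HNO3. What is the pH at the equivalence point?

n(CH3NH2) = 0.1817 x 0.01789 = 0.003251 mol; V(HNO3) at equivalence = 0.003251/0.3260 = 0.009971 L.
At equivalence the base is fully converted to CH3NH3+; total volume = 0.02786 L, so [CH3NH3+] = 0.003251/0.02786 = 0.1167 M.
Ka(CH3NH3+) = Kw/Kb = 1.0e-14 / 4.4 x 10^-4 = 2.27e-11.
[H^+] = sqrt(Ka x [CH3NH3+]) = sqrt(2.27e-11 x 0.1167) = 1.63e-6 M.
pH = -log(1.63e-6) = 5.79.

5.79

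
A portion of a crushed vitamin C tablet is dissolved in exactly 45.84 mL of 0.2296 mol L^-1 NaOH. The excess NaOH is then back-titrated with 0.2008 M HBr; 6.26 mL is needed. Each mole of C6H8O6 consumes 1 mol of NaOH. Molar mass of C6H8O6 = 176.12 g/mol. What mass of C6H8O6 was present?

1.63 g

Total n(NaOH) added = 0.2296 x 0.04584 = 0.01052 mol.
n(HBr) used = 0.2008 x 0.006260 = 0.001257 mol, which equals the excess n(NaOH).
So n(NaOH) consumed by the sample = 0.01052 - 0.001257 = 0.009268 mol.
n(C6H8O6) = 0.009268 / 1 = 0.009268 mol.
mass = 0.009268 mol x 176.12 g/mol = 1.63 g.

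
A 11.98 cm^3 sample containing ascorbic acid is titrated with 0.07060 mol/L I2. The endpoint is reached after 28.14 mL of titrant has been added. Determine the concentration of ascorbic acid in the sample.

n(I2) = 0.07060 x 0.02814 = 0.001987 mol.
From the balanced equation, 1 mol I2 reacts with 1 mol ascorbic acid, so n(ascorbic acid) = 0.001987 x 1/1 = 0.001987 mol.
[ascorbic acid] = 0.001987 / 0.01198 L = 0.166 M.

0.166 M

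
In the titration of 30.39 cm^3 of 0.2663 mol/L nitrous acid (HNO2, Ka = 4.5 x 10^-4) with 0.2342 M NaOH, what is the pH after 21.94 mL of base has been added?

3.59

Initial n(HNO2) = 0.2663 x 0.03039 = 0.008093 mol.
n(NaOH) added = 0.2342 x 0.02194 = 0.005138 mol, converting that many moles of HNO2 to NO2-.
Remaining n(HNO2) = 0.002955 mol; n(NO2-) = 0.005138 mol.
By Henderson-Hasselbalch, pH = pKa + log([A^-]/[HA]) = 3.35 + log(0.005138/0.002955) = 3.35 + (+0.24) = 3.59.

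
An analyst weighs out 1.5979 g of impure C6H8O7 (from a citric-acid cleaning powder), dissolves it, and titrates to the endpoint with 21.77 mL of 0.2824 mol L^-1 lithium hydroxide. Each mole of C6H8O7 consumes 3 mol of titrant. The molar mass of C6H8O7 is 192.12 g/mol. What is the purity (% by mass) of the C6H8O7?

n(LiOH) = 0.2824 x 0.02177 = 0.006148 mol.
n(C6H8O7) = 0.006148 / 3 = 0.002049 mol.
mass of C6H8O7 = 0.002049 x 192.12 = 0.3937 g.
% purity = 0.3937 / 1.5979 x 100 = 24.6%.

24.6%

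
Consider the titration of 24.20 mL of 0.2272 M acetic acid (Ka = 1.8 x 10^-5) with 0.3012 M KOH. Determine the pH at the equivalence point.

8.93

n(CH3COOH) = 0.2272 x 0.02420 = 0.005498 mol; V(KOH) at equivalence = 0.005498/0.3012 = 0.01825 L.
At equivalence all the acid is converted to CH3COO-; total volume = 0.02420 + 0.01825 = 0.04245 L, so [CH3COO-] = 0.005498/0.04245 = 0.1295 M.
Kb = Kw/Ka = 1.0e-14 / 1.8 x 10^-5 = 5.56e-10.
[OH^-] = sqrt(Kb x [CH3COO-]) = sqrt(5.56e-10 x 0.1295) = 8.48e-6 M.
pOH = 5.07, so pH = 14.00 - 5.07 = 8.93.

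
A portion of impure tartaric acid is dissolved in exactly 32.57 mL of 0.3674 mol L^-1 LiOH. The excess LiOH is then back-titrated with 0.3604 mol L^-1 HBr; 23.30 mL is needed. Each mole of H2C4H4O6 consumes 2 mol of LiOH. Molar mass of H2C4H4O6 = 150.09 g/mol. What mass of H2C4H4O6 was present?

0.268 g

Total n(LiOH) added = 0.3674 x 0.03257 = 0.01197 mol.
n(HBr) used = 0.3604 x 0.02330 = 0.008397 mol, which equals the excess n(LiOH).
So n(LiOH) consumed by the sample = 0.01197 - 0.008397 = 0.003569 mol.
n(H2C4H4O6) = 0.003569 / 2 = 0.001784 mol.
mass = 0.001784 mol x 150.09 g/mol = 0.268 g.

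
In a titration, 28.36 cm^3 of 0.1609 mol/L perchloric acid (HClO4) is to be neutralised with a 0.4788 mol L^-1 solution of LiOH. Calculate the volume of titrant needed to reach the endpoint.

9.53 mL

n(HClO4) = 0.1609 mol/L x 0.02836 L = 0.004563 mol.
At equivalence n(LiOH) = n(HClO4) = 0.004563 mol.
V(LiOH) = 0.004563 / 0.4788 = 0.009530 L = 9.53 mL.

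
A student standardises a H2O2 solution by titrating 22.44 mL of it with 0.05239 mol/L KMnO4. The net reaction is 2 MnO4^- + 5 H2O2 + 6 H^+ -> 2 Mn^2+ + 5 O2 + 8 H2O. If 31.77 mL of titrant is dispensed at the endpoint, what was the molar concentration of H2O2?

n(KMnO4) = 0.05239 x 0.03177 = 0.001664 mol.
From the balanced equation, 2 mol KMnO4 reacts with 5 mol H2O2, so n(H2O2) = 0.001664 x 5/2 = 0.004161 mol.
[H2O2] = 0.004161 / 0.02244 L = 0.185 M.

0.185 M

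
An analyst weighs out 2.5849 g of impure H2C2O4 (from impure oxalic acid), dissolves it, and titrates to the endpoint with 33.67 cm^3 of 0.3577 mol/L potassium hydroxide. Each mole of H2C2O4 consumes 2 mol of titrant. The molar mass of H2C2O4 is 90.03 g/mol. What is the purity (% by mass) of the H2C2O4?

n(KOH) = 0.3577 x 0.03367 = 0.01204 mol.
n(H2C2O4) = 0.01204 / 2 = 0.006022 mol.
mass of H2C2O4 = 0.006022 x 90.03 = 0.5421 g.
% purity = 0.5421 / 2.5849 x 100 = 21.0%.

21.0%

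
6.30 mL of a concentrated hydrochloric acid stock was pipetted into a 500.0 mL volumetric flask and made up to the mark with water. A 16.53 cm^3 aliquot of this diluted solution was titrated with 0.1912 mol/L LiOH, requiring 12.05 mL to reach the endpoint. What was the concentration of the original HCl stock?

n(LiOH) = 0.1912 x 0.01205 = 0.002304 mol.
n(HCl) in the aliquot = 0.002304 mol.
[diluted HCl] = 0.002304 / 0.01653 = 0.1394 M.
Dilution factor = 500.0/6.300 = 79.37, so [stock] = 0.1394 x 79.37 = 11.1 M.

11.1 M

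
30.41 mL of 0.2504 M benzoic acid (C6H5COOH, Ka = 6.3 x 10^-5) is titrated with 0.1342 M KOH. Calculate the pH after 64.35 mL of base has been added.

n(acid) = 0.2504 x 0.03041 = 0.007615 mol; n(KOH) added = 0.1342 x 0.06435 = 0.008636 mol.
Base is in excess by 0.008636 - 0.007615 = 0.001021 mol in a total volume of 0.09476 L.
[OH^-] = 0.001021/0.09476 = 0.01078 M, so pOH = 1.97 and pH = 14.00 - 1.97 = 12.03.

12.03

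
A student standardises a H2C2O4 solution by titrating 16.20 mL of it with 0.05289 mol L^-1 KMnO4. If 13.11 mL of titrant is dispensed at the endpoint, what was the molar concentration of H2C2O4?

0.107 M

n(KMnO4) = 0.05289 x 0.01311 = 0.0006934 mol.
From the balanced equation, 2 mol KMnO4 reacts with 5 mol H2C2O4, so n(H2C2O4) = 0.0006934 x 5/2 = 0.001733 mol.
[H2C2O4] = 0.001733 / 0.01620 L = 0.107 M.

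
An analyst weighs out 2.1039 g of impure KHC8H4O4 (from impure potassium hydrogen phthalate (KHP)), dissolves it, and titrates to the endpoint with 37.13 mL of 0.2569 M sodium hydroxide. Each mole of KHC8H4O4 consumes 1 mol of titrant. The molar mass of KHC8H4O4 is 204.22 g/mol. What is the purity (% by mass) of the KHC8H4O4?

n(NaOH) = 0.2569 x 0.03713 = 0.009539 mol.
n(KHC8H4O4) = 0.009539 / 1 = 0.009539 mol.
mass of KHC8H4O4 = 0.009539 x 204.22 = 1.948 g.
% purity = 1.948 / 2.1039 x 100 = 92.6%.

92.6%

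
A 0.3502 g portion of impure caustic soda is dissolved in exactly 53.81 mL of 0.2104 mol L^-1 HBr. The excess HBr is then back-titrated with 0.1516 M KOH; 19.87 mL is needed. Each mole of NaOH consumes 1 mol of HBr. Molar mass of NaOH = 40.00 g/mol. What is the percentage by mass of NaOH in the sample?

Total n(HBr) added = 0.2104 x 0.05381 = 0.01132 mol.
n(KOH) used = 0.1516 x 0.01987 = 0.003012 mol, which equals the excess n(HBr).
So n(HBr) consumed by the sample = 0.01132 - 0.003012 = 0.008309 mol.
n(NaOH) = 0.008309 / 1 = 0.008309 mol.
mass NaOH = 0.008309 x 40.00 = 0.3324 g, so %NaOH = 0.3324/0.3502 x 100 = 94.9%.

94.9%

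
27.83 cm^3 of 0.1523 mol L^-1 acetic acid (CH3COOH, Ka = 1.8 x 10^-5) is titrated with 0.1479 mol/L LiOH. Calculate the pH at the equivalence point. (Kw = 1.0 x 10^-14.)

n(CH3COOH) = 0.1523 x 0.02783 = 0.004239 mol; V(LiOH) at equivalence = 0.004239/0.1479 = 0.02866 L.
At equivalence all the acid is converted to CH3COO-; total volume = 0.02783 + 0.02866 = 0.05649 L, so [CH3COO-] = 0.004239/0.05649 = 0.07503 M.
Kb = Kw/Ka = 1.0e-14 / 1.8 x 10^-5 = 5.56e-10.
[OH^-] = sqrt(Kb x [CH3COO-]) = sqrt(5.56e-10 x 0.07503) = 6.46e-6 M.
pOH = 5.19, so pH = 14.00 - 5.19 = 8.81.

8.81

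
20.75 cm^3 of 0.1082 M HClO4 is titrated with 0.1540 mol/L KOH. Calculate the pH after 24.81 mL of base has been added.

12.54

n(acid) = 0.1082 x 0.02075 = 0.002245 mol; n(KOH) added = 0.1540 x 0.02481 = 0.003821 mol.
Base is in excess by 0.003821 - 0.002245 = 0.001576 mol in a total volume of 0.04556 L.
[OH^-] = 0.001576/0.04556 = 0.03458 M, so pOH = 1.46 and pH = 14.00 - 1.46 = 12.54.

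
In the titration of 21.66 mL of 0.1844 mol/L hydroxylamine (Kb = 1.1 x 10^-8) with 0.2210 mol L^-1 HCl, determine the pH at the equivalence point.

n(NH2OH) = 0.1844 x 0.02166 = 0.003994 mol; V(HCl) at equivalence = 0.003994/0.2210 = 0.01807 L.
At equivalence the base is fully converted to NH3OH+; total volume = 0.03973 L, so [NH3OH+] = 0.003994/0.03973 = 0.1005 M.
Ka(NH3OH+) = Kw/Kb = 1.0e-14 / 1.1 x 10^-8 = 9.09e-7.
[H^+] = sqrt(Ka x [NH3OH+]) = sqrt(9.09e-7 x 0.1005) = 0.000302 M.
pH = -log(0.000302) = 3.52.

3.52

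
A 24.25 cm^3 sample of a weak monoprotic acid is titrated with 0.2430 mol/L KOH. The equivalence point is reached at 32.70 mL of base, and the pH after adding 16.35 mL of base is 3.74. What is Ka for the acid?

16.35 mL is half of the equivalence volume, so this is the half-equivalence point where [HA] = [A^-].
At half-equivalence pH = pKa, so pKa = 3.74.
Ka = 10^(-3.74) = 1.8 x 10^-4.

1.8 x 10^-4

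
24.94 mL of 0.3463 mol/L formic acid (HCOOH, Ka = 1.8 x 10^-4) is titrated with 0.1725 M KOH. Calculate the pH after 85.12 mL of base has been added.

12.74

n(acid) = 0.3463 x 0.02494 = 0.008637 mol; n(KOH) added = 0.1725 x 0.08512 = 0.01468 mol.
Base is in excess by 0.01468 - 0.008637 = 0.006046 mol in a total volume of 0.1101 L.
[OH^-] = 0.006046/0.1101 = 0.05494 M, so pOH = 1.26 and pH = 14.00 - 1.26 = 12.74.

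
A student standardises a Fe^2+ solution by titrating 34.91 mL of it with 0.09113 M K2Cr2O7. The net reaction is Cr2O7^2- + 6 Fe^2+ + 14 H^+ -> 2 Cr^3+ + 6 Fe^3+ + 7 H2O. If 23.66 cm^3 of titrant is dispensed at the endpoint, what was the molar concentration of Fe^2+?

n(K2Cr2O7) = 0.09113 x 0.02366 = 0.002156 mol.
From the balanced equation, 1 mol K2Cr2O7 reacts with 6 mol Fe^2+, so n(Fe^2+) = 0.002156 x 6/1 = 0.01294 mol.
[Fe^2+] = 0.01294 / 0.03491 L = 0.371 M.

0.371 M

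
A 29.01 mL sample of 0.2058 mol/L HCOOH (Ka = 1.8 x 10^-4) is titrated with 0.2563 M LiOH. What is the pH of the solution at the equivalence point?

n(HCOOH) = 0.2058 x 0.02901 = 0.005970 mol; V(LiOH) at equivalence = 0.005970/0.2563 = 0.02329 L.
At equivalence all the acid is converted to HCOO-; total volume = 0.02901 + 0.02329 = 0.05230 L, so [HCOO-] = 0.005970/0.05230 = 0.1141 M.
Kb = Kw/Ka = 1.0e-14 / 1.8 x 10^-4 = 5.56e-11.
[OH^-] = sqrt(Kb x [HCOO-]) = sqrt(5.56e-11 x 0.1141) = 2.52e-6 M.
pOH = 5.60, so pH = 14.00 - 5.60 = 8.40.

8.40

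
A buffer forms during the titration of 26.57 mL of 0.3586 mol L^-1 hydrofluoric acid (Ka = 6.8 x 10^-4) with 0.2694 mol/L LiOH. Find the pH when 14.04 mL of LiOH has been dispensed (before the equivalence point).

Initial n(HF) = 0.3586 x 0.02657 = 0.009528 mol.
n(LiOH) added = 0.2694 x 0.01404 = 0.003782 mol, converting that many moles of HF to F-.
Remaining n(HF) = 0.005746 mol; n(F-) = 0.003782 mol.
By Henderson-Hasselbalch, pH = pKa + log([A^-]/[HA]) = 3.17 + log(0.003782/0.005746) = 3.17 + (-0.18) = 2.99.

2.99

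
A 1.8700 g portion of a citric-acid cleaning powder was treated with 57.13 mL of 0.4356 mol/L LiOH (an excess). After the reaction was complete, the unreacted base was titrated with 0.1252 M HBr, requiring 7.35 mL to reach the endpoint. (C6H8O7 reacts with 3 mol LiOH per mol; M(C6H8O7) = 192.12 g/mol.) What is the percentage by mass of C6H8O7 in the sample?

Total n(LiOH) added = 0.4356 x 0.05713 = 0.02489 mol.
n(HBr) used = 0.1252 x 0.007350 = 0.0009202 mol, which equals the excess n(LiOH).
So n(LiOH) consumed by the sample = 0.02489 - 0.0009202 = 0.02397 mol.
n(C6H8O7) = 0.02397 / 3 = 0.007989 mol.
mass C6H8O7 = 0.007989 x 192.12 = 1.535 g, so %C6H8O7 = 1.535/1.8700 x 100 = 82.1%.

82.1%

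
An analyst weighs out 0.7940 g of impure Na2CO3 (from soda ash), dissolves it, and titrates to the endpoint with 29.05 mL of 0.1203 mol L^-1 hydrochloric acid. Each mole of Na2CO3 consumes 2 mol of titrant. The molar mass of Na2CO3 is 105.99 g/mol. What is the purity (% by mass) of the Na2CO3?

23.3%

n(HCl) = 0.1203 x 0.02905 = 0.003495 mol.
n(Na2CO3) = 0.003495 / 2 = 0.001747 mol.
mass of Na2CO3 = 0.001747 x 105.99 = 0.1852 g.
% purity = 0.1852 / 0.7940 x 100 = 23.3%.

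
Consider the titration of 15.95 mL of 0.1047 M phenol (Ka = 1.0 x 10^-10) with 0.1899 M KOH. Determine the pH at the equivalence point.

11.41

n(C6H5OH) = 0.1047 x 0.01595 = 0.001670 mol; V(KOH) at equivalence = 0.001670/0.1899 = 0.008794 L.
At equivalence all the acid is converted to C6H5O-; total volume = 0.01595 + 0.008794 = 0.02474 L, so [C6H5O-] = 0.001670/0.02474 = 0.06749 M.
Kb = Kw/Ka = 1.0e-14 / 1.0 x 10^-10 = 0.000100.
[OH^-] = sqrt(Kb x [C6H5O-]) = sqrt(0.000100 x 0.06749) = 0.00260 M.
pOH = 2.59, so pH = 14.00 - 2.59 = 11.41.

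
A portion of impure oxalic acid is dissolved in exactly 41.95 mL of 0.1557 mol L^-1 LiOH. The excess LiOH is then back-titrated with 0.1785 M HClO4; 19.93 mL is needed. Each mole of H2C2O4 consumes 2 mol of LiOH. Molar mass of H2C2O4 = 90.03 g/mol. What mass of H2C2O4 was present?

0.134 g

Total n(LiOH) added = 0.1557 x 0.04195 = 0.006532 mol.
n(HClO4) used = 0.1785 x 0.01993 = 0.003558 mol, which equals the excess n(LiOH).
So n(LiOH) consumed by the sample = 0.006532 - 0.003558 = 0.002974 mol.
n(H2C2O4) = 0.002974 / 2 = 0.001487 mol.
mass = 0.001487 mol x 90.03 g/mol = 0.134 g.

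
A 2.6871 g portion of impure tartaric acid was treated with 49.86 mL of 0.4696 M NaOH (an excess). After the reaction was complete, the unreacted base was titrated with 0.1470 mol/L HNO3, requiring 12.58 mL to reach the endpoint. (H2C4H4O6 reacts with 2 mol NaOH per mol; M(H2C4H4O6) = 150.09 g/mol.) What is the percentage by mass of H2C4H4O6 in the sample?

60.2%

Total n(NaOH) added = 0.4696 x 0.04986 = 0.02341 mol.
n(HNO3) used = 0.1470 x 0.01258 = 0.001849 mol, which equals the excess n(NaOH).
So n(NaOH) consumed by the sample = 0.02341 - 0.001849 = 0.02156 mol.
n(H2C4H4O6) = 0.02156 / 2 = 0.01078 mol.
mass H2C4H4O6 = 0.01078 x 150.09 = 1.618 g, so %H2C4H4O6 = 1.618/2.6871 x 100 = 60.2%.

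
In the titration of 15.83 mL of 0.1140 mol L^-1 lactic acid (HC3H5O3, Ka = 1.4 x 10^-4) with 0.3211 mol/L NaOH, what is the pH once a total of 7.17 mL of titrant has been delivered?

n(acid) = 0.1140 x 0.01583 = 0.001805 mol; n(NaOH) added = 0.3211 x 0.007170 = 0.002302 mol.
Base is in excess by 0.002302 - 0.001805 = 0.0004977 mol in a total volume of 0.02300 L.
[OH^-] = 0.0004977/0.02300 = 0.02164 M, so pOH = 1.66 and pH = 14.00 - 1.66 = 12.34.

12.34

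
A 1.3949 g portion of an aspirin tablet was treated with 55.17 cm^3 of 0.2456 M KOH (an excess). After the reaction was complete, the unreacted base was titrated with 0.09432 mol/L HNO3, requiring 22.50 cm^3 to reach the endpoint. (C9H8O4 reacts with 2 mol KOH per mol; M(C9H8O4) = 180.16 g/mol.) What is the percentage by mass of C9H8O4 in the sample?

Total n(KOH) added = 0.2456 x 0.05517 = 0.01355 mol.
n(HNO3) used = 0.09432 x 0.02250 = 0.002122 mol, which equals the excess n(KOH).
So n(KOH) consumed by the sample = 0.01355 - 0.002122 = 0.01143 mol.
n(C9H8O4) = 0.01143 / 2 = 0.005714 mol.
mass C9H8O4 = 0.005714 x 180.16 = 1.029 g, so %C9H8O4 = 1.029/1.3949 x 100 = 73.8%.

73.8%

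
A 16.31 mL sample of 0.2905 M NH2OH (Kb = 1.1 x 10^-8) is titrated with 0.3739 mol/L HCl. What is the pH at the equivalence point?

3.41

n(NH2OH) = 0.2905 x 0.01631 = 0.004738 mol; V(HCl) at equivalence = 0.004738/0.3739 = 0.01267 L.
At equivalence the base is fully converted to NH3OH+; total volume = 0.02898 L, so [NH3OH+] = 0.004738/0.02898 = 0.1635 M.
Ka(NH3OH+) = Kw/Kb = 1.0e-14 / 1.1 x 10^-8 = 9.09e-7.
[H^+] = sqrt(Ka x [NH3OH+]) = sqrt(9.09e-7 x 0.1635) = 0.000386 M.
pH = -log(0.000386) = 3.41.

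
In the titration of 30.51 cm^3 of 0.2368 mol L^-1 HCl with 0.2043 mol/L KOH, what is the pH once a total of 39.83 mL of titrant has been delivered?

12.11

n(acid) = 0.2368 x 0.03051 = 0.007225 mol; n(KOH) added = 0.2043 x 0.03983 = 0.008137 mol.
Base is in excess by 0.008137 - 0.007225 = 0.0009125 mol in a total volume of 0.07034 L.
[OH^-] = 0.0009125/0.07034 = 0.01297 M, so pOH = 1.89 and pH = 14.00 - 1.89 = 12.11.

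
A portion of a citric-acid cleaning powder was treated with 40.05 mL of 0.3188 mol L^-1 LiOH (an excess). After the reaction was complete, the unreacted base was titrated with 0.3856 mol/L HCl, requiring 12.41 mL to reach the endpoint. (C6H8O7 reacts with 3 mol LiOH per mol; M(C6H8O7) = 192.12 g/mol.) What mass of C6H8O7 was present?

Total n(LiOH) added = 0.3188 x 0.04005 = 0.01277 mol.
n(HCl) used = 0.3856 x 0.01241 = 0.004785 mol, which equals the excess n(LiOH).
So n(LiOH) consumed by the sample = 0.01277 - 0.004785 = 0.007983 mol.
n(C6H8O7) = 0.007983 / 3 = 0.002661 mol.
mass = 0.002661 mol x 192.12 g/mol = 0.511 g.

0.511 g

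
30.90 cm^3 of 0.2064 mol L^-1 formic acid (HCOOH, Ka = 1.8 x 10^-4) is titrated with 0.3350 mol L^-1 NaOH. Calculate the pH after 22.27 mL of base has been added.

n(acid) = 0.2064 x 0.03090 = 0.006378 mol; n(NaOH) added = 0.3350 x 0.02227 = 0.007460 mol.
Base is in excess by 0.007460 - 0.006378 = 0.001083 mol in a total volume of 0.05317 L.
[OH^-] = 0.001083/0.05317 = 0.02036 M, so pOH = 1.69 and pH = 14.00 - 1.69 = 12.31.

12.31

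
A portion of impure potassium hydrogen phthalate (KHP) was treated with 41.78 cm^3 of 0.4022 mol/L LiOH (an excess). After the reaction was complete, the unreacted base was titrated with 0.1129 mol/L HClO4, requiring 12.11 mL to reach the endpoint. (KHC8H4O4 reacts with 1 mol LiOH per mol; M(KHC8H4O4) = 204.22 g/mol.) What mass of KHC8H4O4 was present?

Total n(LiOH) added = 0.4022 x 0.04178 = 0.01680 mol.
n(HClO4) used = 0.1129 x 0.01211 = 0.001367 mol, which equals the excess n(LiOH).
So n(LiOH) consumed by the sample = 0.01680 - 0.001367 = 0.01544 mol.
n(KHC8H4O4) = 0.01544 / 1 = 0.01544 mol.
mass = 0.01544 mol x 204.22 g/mol = 3.15 g.

3.15 g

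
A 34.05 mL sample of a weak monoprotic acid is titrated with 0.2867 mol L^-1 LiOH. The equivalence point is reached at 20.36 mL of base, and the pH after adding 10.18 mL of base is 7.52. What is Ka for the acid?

10.18 mL is half of the equivalence volume, so this is the half-equivalence point where [HA] = [A^-].
At half-equivalence pH = pKa, so pKa = 7.52.
Ka = 10^(-7.52) = 3.0 x 10^-8.

3.0 x 10^-8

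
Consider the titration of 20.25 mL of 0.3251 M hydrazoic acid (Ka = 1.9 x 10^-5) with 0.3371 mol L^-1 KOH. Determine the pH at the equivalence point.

8.97

n(HN3) = 0.3251 x 0.02025 = 0.006583 mol; V(KOH) at equivalence = 0.006583/0.3371 = 0.01953 L.
At equivalence all the acid is converted to N3-; total volume = 0.02025 + 0.01953 = 0.03978 L, so [N3-] = 0.006583/0.03978 = 0.1655 M.
Kb = Kw/Ka = 1.0e-14 / 1.9 x 10^-5 = 5.26e-10.
[OH^-] = sqrt(Kb x [N3-]) = sqrt(5.26e-10 x 0.1655) = 9.33e-6 M.
pOH = 5.03, so pH = 14.00 - 5.03 = 8.97.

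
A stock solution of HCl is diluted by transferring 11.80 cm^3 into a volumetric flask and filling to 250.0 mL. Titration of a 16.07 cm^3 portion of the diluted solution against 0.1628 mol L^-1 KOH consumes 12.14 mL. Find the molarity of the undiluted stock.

n(KOH) = 0.1628 x 0.01214 = 0.001976 mol.
n(HCl) in the aliquot = 0.001976 mol.
[diluted HCl] = 0.001976 / 0.01607 = 0.1230 M.
Dilution factor = 250.0/11.80 = 21.19, so [stock] = 0.1230 x 21.19 = 2.61 M.

2.61 M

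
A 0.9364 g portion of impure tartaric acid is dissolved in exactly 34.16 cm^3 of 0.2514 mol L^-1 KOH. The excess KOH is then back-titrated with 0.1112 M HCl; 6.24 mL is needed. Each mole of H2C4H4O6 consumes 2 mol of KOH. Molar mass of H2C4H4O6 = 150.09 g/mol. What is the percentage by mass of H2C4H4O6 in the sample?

Total n(KOH) added = 0.2514 x 0.03416 = 0.008588 mol.
n(HCl) used = 0.1112 x 0.006240 = 0.0006939 mol, which equals the excess n(KOH).
So n(KOH) consumed by the sample = 0.008588 - 0.0006939 = 0.007894 mol.
n(H2C4H4O6) = 0.007894 / 2 = 0.003947 mol.
mass H2C4H4O6 = 0.003947 x 150.09 = 0.5924 g, so %H2C4H4O6 = 0.5924/0.9364 x 100 = 63.3%.

63.3%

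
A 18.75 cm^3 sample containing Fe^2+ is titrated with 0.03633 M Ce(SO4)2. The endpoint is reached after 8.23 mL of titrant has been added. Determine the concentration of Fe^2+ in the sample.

n(Ce(SO4)2) = 0.03633 x 0.008230 = 0.0002990 mol.
From the balanced equation, 1 mol Ce(SO4)2 reacts with 1 mol Fe^2+, so n(Fe^2+) = 0.0002990 x 1/1 = 0.0002990 mol.
[Fe^2+] = 0.0002990 / 0.01875 L = 0.0159 M.

0.0159 M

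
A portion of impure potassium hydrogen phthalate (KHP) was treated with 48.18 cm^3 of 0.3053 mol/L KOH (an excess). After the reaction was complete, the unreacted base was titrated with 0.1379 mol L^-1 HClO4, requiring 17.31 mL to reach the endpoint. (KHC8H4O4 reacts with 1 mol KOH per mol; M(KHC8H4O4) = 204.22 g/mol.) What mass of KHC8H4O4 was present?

2.52 g

Total n(KOH) added = 0.3053 x 0.04818 = 0.01471 mol.
n(HClO4) used = 0.1379 x 0.01731 = 0.002387 mol, which equals the excess n(KOH).
So n(KOH) consumed by the sample = 0.01471 - 0.002387 = 0.01232 mol.
n(KHC8H4O4) = 0.01232 / 1 = 0.01232 mol.
mass = 0.01232 mol x 204.22 g/mol = 2.52 g.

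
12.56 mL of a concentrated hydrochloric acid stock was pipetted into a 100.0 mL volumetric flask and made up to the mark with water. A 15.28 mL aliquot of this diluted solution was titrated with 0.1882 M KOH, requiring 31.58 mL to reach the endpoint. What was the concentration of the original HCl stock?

3.10 M

n(KOH) = 0.1882 x 0.03158 = 0.005943 mol.
n(HCl) in the aliquot = 0.005943 mol.
[diluted HCl] = 0.005943 / 0.01528 = 0.3890 M.
Dilution factor = 100.0/12.56 = 7.962, so [stock] = 0.3890 x 7.962 = 3.10 M.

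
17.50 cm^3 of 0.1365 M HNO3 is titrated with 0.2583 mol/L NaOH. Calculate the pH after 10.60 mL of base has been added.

n(acid) = 0.1365 x 0.01750 = 0.002389 mol; n(NaOH) added = 0.2583 x 0.01060 = 0.002738 mol.
Base is in excess by 0.002738 - 0.002389 = 0.0003492 mol in a total volume of 0.02810 L.
[OH^-] = 0.0003492/0.02810 = 0.01243 M, so pOH = 1.91 and pH = 14.00 - 1.91 = 12.09.

12.09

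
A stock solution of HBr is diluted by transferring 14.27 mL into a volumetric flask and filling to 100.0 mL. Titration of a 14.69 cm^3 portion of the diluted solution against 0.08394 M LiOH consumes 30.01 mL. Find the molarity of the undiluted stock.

1.20 M

n(LiOH) = 0.08394 x 0.03001 = 0.002519 mol.
n(HBr) in the aliquot = 0.002519 mol.
[diluted HBr] = 0.002519 / 0.01469 = 0.1715 M.
Dilution factor = 100.0/14.27 = 7.008, so [stock] = 0.1715 x 7.008 = 1.20 M.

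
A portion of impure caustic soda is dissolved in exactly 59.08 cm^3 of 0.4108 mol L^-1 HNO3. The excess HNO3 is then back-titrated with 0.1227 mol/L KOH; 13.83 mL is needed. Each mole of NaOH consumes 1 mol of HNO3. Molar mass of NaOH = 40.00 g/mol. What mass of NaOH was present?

0.903 g

Total n(HNO3) added = 0.4108 x 0.05908 = 0.02427 mol.
n(KOH) used = 0.1227 x 0.01383 = 0.001697 mol, which equals the excess n(HNO3).
So n(HNO3) consumed by the sample = 0.02427 - 0.001697 = 0.02257 mol.
n(NaOH) = 0.02257 / 1 = 0.02257 mol.
mass = 0.02257 mol x 40.00 g/mol = 0.903 g.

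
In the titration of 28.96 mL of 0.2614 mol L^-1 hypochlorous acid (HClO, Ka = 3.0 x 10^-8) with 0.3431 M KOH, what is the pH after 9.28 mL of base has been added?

7.38

Initial n(HClO) = 0.2614 x 0.02896 = 0.007570 mol.
n(KOH) added = 0.3431 x 0.009280 = 0.003184 mol, converting that many moles of HClO to ClO-.
Remaining n(HClO) = 0.004386 mol; n(ClO-) = 0.003184 mol.
By Henderson-Hasselbalch, pH = pKa + log([A^-]/[HA]) = 7.52 + log(0.003184/0.004386) = 7.52 + (-0.14) = 7.38.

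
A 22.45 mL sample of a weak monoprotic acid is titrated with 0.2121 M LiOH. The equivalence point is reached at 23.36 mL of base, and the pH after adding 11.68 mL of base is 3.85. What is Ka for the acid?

11.68 mL is half of the equivalence volume, so this is the half-equivalence point where [HA] = [A^-].
At half-equivalence pH = pKa, so pKa = 3.85.
Ka = 10^(-3.85) = 1.4 x 10^-4.

1.4 x 10^-4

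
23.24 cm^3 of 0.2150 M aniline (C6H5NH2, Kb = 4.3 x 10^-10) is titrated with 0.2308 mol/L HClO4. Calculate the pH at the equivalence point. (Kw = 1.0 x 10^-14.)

2.79

n(C6H5NH2) = 0.2150 x 0.02324 = 0.004997 mol; V(HClO4) at equivalence = 0.004997/0.2308 = 0.02165 L.
At equivalence the base is fully converted to C6H5NH3+; total volume = 0.04489 L, so [C6H5NH3+] = 0.004997/0.04489 = 0.1113 M.
Ka(C6H5NH3+) = Kw/Kb = 1.0e-14 / 4.3 x 10^-10 = 2.33e-5.
[H^+] = sqrt(Ka x [C6H5NH3+]) = sqrt(2.33e-5 x 0.1113) = 0.00161 M.
pH = -log(0.00161) = 2.79.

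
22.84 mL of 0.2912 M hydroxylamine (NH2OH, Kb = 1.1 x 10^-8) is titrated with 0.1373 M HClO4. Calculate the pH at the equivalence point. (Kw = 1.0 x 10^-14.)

3.54

n(NH2OH) = 0.2912 x 0.02284 = 0.006651 mol; V(HClO4) at equivalence = 0.006651/0.1373 = 0.04844 L.
At equivalence the base is fully converted to NH3OH+; total volume = 0.07128 L, so [NH3OH+] = 0.006651/0.07128 = 0.09331 M.
Ka(NH3OH+) = Kw/Kb = 1.0e-14 / 1.1 x 10^-8 = 9.09e-7.
[H^+] = sqrt(Ka x [NH3OH+]) = sqrt(9.09e-7 x 0.09331) = 0.000291 M.
pH = -log(0.000291) = 3.54.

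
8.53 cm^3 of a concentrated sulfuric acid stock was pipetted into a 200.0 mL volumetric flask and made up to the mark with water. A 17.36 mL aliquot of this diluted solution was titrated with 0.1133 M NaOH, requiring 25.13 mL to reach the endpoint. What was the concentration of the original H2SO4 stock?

n(NaOH) = 0.1133 x 0.02513 = 0.002847 mol.
n(H2SO4) in the aliquot = 0.002847 x 1/2 = 0.001424 mol.
[diluted H2SO4] = 0.001424 / 0.01736 = 0.08201 M.
Dilution factor = 200.0/8.530 = 23.45, so [stock] = 0.08201 x 23.45 = 1.92 M.

1.92 M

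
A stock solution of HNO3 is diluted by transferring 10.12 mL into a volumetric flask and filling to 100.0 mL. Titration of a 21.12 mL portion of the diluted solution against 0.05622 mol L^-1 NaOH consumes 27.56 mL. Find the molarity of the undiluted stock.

0.725 M

n(NaOH) = 0.05622 x 0.02756 = 0.001549 mol.
n(HNO3) in the aliquot = 0.001549 mol.
[diluted HNO3] = 0.001549 / 0.02112 = 0.07336 M.
Dilution factor = 100.0/10.12 = 9.881, so [stock] = 0.07336 x 9.881 = 0.725 M.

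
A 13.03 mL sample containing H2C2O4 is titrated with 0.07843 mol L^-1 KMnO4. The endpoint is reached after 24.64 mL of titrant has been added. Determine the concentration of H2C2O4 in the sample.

n(KMnO4) = 0.07843 x 0.02464 = 0.001933 mol.
From the balanced equation, 2 mol KMnO4 reacts with 5 mol H2C2O4, so n(H2C2O4) = 0.001933 x 5/2 = 0.004831 mol.
[H2C2O4] = 0.004831 / 0.01303 L = 0.371 M.

0.371 M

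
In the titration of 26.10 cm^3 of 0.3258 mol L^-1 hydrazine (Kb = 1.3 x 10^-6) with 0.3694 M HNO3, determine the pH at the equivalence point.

n(N2H4) = 0.3258 x 0.02610 = 0.008503 mol; V(HNO3) at equivalence = 0.008503/0.3694 = 0.02302 L.
At equivalence the base is fully converted to N2H5+; total volume = 0.04912 L, so [N2H5+] = 0.008503/0.04912 = 0.1731 M.
Ka(N2H5+) = Kw/Kb = 1.0e-14 / 1.3 x 10^-6 = 7.69e-9.
[H^+] = sqrt(Ka x [N2H5+]) = sqrt(7.69e-9 x 0.1731) = 3.65e-5 M.
pH = -log(3.65e-5) = 4.44.

4.44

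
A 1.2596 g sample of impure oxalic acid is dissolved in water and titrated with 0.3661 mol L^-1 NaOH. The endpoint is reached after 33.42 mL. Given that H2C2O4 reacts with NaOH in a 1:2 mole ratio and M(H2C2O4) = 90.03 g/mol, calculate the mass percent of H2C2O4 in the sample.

n(NaOH) = 0.3661 x 0.03342 = 0.01224 mol.
n(H2C2O4) = 0.01224 / 2 = 0.006118 mol.
mass of H2C2O4 = 0.006118 x 90.03 = 0.5508 g.
% purity = 0.5508 / 1.2596 x 100 = 43.7%.

43.7%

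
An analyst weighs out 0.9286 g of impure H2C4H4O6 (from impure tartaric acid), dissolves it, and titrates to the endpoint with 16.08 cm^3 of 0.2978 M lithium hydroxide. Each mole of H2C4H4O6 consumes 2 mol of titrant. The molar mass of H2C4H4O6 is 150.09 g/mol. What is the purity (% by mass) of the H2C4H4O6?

38.7%

n(LiOH) = 0.2978 x 0.01608 = 0.004789 mol.
n(H2C4H4O6) = 0.004789 / 2 = 0.002394 mol.
mass of H2C4H4O6 = 0.002394 x 150.09 = 0.3594 g.
% purity = 0.3594 / 0.9286 x 100 = 38.7%.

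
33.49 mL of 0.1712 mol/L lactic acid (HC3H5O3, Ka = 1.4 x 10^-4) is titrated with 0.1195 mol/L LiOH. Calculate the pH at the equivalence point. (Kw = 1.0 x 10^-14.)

8.35

n(HC3H5O3) = 0.1712 x 0.03349 = 0.005733 mol; V(LiOH) at equivalence = 0.005733/0.1195 = 0.04798 L.
At equivalence all the acid is converted to C3H5O3-; total volume = 0.03349 + 0.04798 = 0.08147 L, so [C3H5O3-] = 0.005733/0.08147 = 0.07038 M.
Kb = Kw/Ka = 1.0e-14 / 1.4 x 10^-4 = 7.14e-11.
[OH^-] = sqrt(Kb x [C3H5O3-]) = sqrt(7.14e-11 x 0.07038) = 2.24e-6 M.
pOH = 5.65, so pH = 14.00 - 5.65 = 8.35.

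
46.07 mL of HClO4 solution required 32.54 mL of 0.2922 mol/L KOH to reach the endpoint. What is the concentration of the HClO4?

0.206 M

n(KOH) delivered = 0.2922 x 0.03254 = 0.009508 mol.
For a 1:1 reaction, n(HClO4) = 0.009508 mol.
[HClO4] = 0.009508 mol / 0.04607 L = 0.206 M.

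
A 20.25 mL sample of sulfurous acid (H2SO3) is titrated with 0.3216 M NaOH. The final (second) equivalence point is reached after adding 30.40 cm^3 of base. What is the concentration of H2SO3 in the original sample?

0.241 M

n(NaOH) = 0.3216 x 0.03040 = 0.009777 mol.
At the final (second) equivalence point, 2 mol OH^- react per mol H2SO3, so n(H2SO3) = 0.009777 / 2 = 0.004888 mol.
[H2SO3] = 0.004888 / 0.02025 L = 0.241 M.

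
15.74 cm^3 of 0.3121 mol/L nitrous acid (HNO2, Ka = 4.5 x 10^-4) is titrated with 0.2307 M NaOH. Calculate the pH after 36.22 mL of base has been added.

12.82

n(acid) = 0.3121 x 0.01574 = 0.004912 mol; n(NaOH) added = 0.2307 x 0.03622 = 0.008356 mol.
Base is in excess by 0.008356 - 0.004912 = 0.003443 mol in a total volume of 0.05196 L.
[OH^-] = 0.003443/0.05196 = 0.06627 M, so pOH = 1.18 and pH = 14.00 - 1.18 = 12.82.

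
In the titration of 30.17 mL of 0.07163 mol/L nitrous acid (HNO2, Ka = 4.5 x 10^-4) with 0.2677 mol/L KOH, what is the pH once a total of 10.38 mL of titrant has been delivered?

12.18

n(acid) = 0.07163 x 0.03017 = 0.002161 mol; n(KOH) added = 0.2677 x 0.01038 = 0.002779 mol.
Base is in excess by 0.002779 - 0.002161 = 0.0006176 mol in a total volume of 0.04055 L.
[OH^-] = 0.0006176/0.04055 = 0.01523 M, so pOH = 1.82 and pH = 14.00 - 1.82 = 12.18.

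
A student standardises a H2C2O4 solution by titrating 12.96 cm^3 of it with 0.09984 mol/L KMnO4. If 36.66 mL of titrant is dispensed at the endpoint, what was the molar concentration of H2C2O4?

n(KMnO4) = 0.09984 x 0.03666 = 0.003660 mol.
From the balanced equation, 2 mol KMnO4 reacts with 5 mol H2C2O4, so n(H2C2O4) = 0.003660 x 5/2 = 0.009150 mol.
[H2C2O4] = 0.009150 / 0.01296 L = 0.706 M.

0.706 M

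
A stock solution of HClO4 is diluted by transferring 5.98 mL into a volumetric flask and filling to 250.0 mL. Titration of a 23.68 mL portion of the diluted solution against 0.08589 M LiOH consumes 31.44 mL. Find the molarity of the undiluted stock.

4.77 M

n(LiOH) = 0.08589 x 0.03144 = 0.002700 mol.
n(HClO4) in the aliquot = 0.002700 mol.
[diluted HClO4] = 0.002700 / 0.02368 = 0.1140 M.
Dilution factor = 250.0/5.980 = 41.81, so [stock] = 0.1140 x 41.81 = 4.77 M.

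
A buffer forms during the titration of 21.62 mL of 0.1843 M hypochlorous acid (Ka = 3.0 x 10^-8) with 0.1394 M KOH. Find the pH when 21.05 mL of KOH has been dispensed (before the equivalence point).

Initial n(HClO) = 0.1843 x 0.02162 = 0.003985 mol.
n(KOH) added = 0.1394 x 0.02105 = 0.002934 mol, converting that many moles of HClO to ClO-.
Remaining n(HClO) = 0.001050 mol; n(ClO-) = 0.002934 mol.
By Henderson-Hasselbalch, pH = pKa + log([A^-]/[HA]) = 7.52 + log(0.002934/0.001050) = 7.52 + (+0.45) = 7.97.

7.97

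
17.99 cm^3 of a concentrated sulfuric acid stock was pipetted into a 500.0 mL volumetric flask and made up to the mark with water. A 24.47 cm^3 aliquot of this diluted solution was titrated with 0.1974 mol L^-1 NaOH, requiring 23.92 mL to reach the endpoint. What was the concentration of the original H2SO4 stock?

n(NaOH) = 0.1974 x 0.02392 = 0.004722 mol.
n(H2SO4) in the aliquot = 0.004722 x 1/2 = 0.002361 mol.
[diluted H2SO4] = 0.002361 / 0.02447 = 0.09648 M.
Dilution factor = 500.0/17.99 = 27.79, so [stock] = 0.09648 x 27.79 = 2.68 M.

2.68 M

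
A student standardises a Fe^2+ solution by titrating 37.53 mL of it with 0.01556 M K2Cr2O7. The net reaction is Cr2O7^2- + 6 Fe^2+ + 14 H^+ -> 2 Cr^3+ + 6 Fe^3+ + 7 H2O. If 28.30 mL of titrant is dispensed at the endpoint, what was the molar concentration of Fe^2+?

0.0704 M

n(K2Cr2O7) = 0.01556 x 0.02830 = 0.0004403 mol.
From the balanced equation, 1 mol K2Cr2O7 reacts with 6 mol Fe^2+, so n(Fe^2+) = 0.0004403 x 6/1 = 0.002642 mol.
[Fe^2+] = 0.002642 / 0.03753 L = 0.0704 M.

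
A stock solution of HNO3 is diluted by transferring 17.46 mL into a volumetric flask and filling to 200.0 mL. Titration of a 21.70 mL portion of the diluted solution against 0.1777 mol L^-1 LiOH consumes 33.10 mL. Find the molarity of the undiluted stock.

n(LiOH) = 0.1777 x 0.03310 = 0.005882 mol.
n(HNO3) in the aliquot = 0.005882 mol.
[diluted HNO3] = 0.005882 / 0.02170 = 0.2711 M.
Dilution factor = 200.0/17.46 = 11.45, so [stock] = 0.2711 x 11.45 = 3.10 M.

3.10 M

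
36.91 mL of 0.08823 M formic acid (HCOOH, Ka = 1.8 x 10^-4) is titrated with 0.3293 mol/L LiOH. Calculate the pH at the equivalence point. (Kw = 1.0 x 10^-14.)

8.29

n(HCOOH) = 0.08823 x 0.03691 = 0.003257 mol; V(LiOH) at equivalence = 0.003257/0.3293 = 0.009889 L.
At equivalence all the acid is converted to HCOO-; total volume = 0.03691 + 0.009889 = 0.04680 L, so [HCOO-] = 0.003257/0.04680 = 0.06959 M.
Kb = Kw/Ka = 1.0e-14 / 1.8 x 10^-4 = 5.56e-11.
[OH^-] = sqrt(Kb x [HCOO-]) = sqrt(5.56e-11 x 0.06959) = 1.97e-6 M.
pOH = 5.71, so pH = 14.00 - 5.71 = 8.29.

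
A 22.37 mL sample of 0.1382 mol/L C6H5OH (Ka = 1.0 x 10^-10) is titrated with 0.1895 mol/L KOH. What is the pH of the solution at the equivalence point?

n(C6H5OH) = 0.1382 x 0.02237 = 0.003092 mol; V(KOH) at equivalence = 0.003092/0.1895 = 0.01631 L.
At equivalence all the acid is converted to C6H5O-; total volume = 0.02237 + 0.01631 = 0.03868 L, so [C6H5O-] = 0.003092/0.03868 = 0.07992 M.
Kb = Kw/Ka = 1.0e-14 / 1.0 x 10^-10 = 0.000100.
[OH^-] = sqrt(Kb x [C6H5O-]) = sqrt(0.000100 x 0.07992) = 0.00283 M.
pOH = 2.55, so pH = 14.00 - 2.55 = 11.45.

11.45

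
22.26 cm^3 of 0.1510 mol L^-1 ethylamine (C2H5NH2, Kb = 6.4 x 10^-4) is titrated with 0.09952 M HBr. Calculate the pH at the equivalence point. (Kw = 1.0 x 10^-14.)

n(C2H5NH2) = 0.1510 x 0.02226 = 0.003361 mol; V(HBr) at equivalence = 0.003361/0.09952 = 0.03377 L.
At equivalence the base is fully converted to C2H5NH3+; total volume = 0.05603 L, so [C2H5NH3+] = 0.003361/0.05603 = 0.05999 M.
Ka(C2H5NH3+) = Kw/Kb = 1.0e-14 / 6.4 x 10^-4 = 1.56e-11.
[H^+] = sqrt(Ka x [C2H5NH3+]) = sqrt(1.56e-11 x 0.05999) = 9.68e-7 M.
pH = -log(9.68e-7) = 6.01.

6.01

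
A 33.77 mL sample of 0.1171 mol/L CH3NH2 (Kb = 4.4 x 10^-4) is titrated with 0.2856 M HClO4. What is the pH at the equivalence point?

5.86

n(CH3NH2) = 0.1171 x 0.03377 = 0.003954 mol; V(HClO4) at equivalence = 0.003954/0.2856 = 0.01385 L.
At equivalence the base is fully converted to CH3NH3+; total volume = 0.04762 L, so [CH3NH3+] = 0.003954/0.04762 = 0.08305 M.
Ka(CH3NH3+) = Kw/Kb = 1.0e-14 / 4.4 x 10^-4 = 2.27e-11.
[H^+] = sqrt(Ka x [CH3NH3+]) = sqrt(2.27e-11 x 0.08305) = 1.37e-6 M.
pH = -log(1.37e-6) = 5.86.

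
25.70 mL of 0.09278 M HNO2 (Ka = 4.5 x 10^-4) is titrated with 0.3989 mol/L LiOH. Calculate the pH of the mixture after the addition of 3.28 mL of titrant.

Initial n(HNO2) = 0.09278 x 0.02570 = 0.002384 mol.
n(LiOH) added = 0.3989 x 0.003280 = 0.001308 mol, converting that many moles of HNO2 to NO2-.
Remaining n(HNO2) = 0.001076 mol; n(NO2-) = 0.001308 mol.
By Henderson-Hasselbalch, pH = pKa + log([A^-]/[HA]) = 3.35 + log(0.001308/0.001076) = 3.35 + (+0.08) = 3.43.

3.43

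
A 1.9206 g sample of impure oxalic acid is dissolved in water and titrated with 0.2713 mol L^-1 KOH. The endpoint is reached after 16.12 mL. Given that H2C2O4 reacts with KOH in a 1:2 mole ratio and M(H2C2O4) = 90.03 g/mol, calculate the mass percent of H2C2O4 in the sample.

n(KOH) = 0.2713 x 0.01612 = 0.004373 mol.
n(H2C2O4) = 0.004373 / 2 = 0.002187 mol.
mass of H2C2O4 = 0.002187 x 90.03 = 0.1969 g.
% purity = 0.1969 / 1.9206 x 100 = 10.3%.

10.3%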